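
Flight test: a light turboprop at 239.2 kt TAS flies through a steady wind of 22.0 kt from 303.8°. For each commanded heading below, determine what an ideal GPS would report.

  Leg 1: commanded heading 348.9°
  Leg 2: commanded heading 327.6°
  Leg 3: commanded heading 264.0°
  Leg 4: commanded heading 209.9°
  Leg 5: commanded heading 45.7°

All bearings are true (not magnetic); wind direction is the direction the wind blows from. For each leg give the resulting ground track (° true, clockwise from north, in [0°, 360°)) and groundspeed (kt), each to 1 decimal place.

Leg 1: heading 348.9°; drift +4.0° → track 352.9°, groundspeed 224.2 kt
Leg 2: heading 327.6°; drift +2.3° → track 329.9°, groundspeed 219.3 kt
Leg 3: heading 264.0°; drift -3.6° → track 260.4°, groundspeed 222.7 kt
Leg 4: heading 209.9°; drift -5.2° → track 204.7°, groundspeed 241.7 kt
Leg 5: heading 45.7°; drift +5.0° → track 50.7°, groundspeed 244.7 kt

Leg 1: track=352.9°, groundspeed=224.2 kt
Leg 2: track=329.9°, groundspeed=219.3 kt
Leg 3: track=260.4°, groundspeed=222.7 kt
Leg 4: track=204.7°, groundspeed=241.7 kt
Leg 5: track=50.7°, groundspeed=244.7 kt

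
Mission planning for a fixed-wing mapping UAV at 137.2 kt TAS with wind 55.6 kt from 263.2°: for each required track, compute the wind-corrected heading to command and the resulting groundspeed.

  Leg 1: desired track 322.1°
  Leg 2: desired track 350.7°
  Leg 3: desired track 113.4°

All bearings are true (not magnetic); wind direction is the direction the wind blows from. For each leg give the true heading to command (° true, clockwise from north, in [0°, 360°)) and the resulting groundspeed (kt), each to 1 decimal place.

Leg 1: heading=301.8°, groundspeed=100.0 kt
Leg 2: heading=326.8°, groundspeed=123.0 kt
Leg 3: heading=125.2°, groundspeed=182.4 kt

Leg 1: desired track 322.1°; wind correction -20.3° → command heading 301.8°, groundspeed 100.0 kt
Leg 2: desired track 350.7°; wind correction -23.9° → command heading 326.8°, groundspeed 123.0 kt
Leg 3: desired track 113.4°; wind correction +11.8° → command heading 125.2°, groundspeed 182.4 kt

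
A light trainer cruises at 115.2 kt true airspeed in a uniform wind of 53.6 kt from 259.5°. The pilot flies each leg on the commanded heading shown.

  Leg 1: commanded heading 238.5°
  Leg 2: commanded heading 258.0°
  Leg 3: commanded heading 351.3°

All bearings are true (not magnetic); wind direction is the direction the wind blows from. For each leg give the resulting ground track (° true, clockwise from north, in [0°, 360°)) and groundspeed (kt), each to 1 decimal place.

Leg 1: track=222.1°, groundspeed=67.9 kt
Leg 2: track=256.7°, groundspeed=61.6 kt
Leg 3: track=15.9°, groundspeed=128.6 kt

Leg 1: heading 238.5°; drift -16.4° → track 222.1°, groundspeed 67.9 kt
Leg 2: heading 258.0°; drift -1.3° → track 256.7°, groundspeed 61.6 kt
Leg 3: heading 351.3°; drift +24.6° → track 15.9°, groundspeed 128.6 kt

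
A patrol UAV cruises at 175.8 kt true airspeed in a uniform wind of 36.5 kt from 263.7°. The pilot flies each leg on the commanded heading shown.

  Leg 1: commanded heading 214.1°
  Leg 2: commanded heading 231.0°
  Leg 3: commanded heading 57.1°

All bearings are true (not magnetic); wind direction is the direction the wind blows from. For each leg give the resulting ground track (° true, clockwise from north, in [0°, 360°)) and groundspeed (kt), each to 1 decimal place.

Leg 1: track=203.7°, groundspeed=154.7 kt
Leg 2: track=223.3°, groundspeed=146.4 kt
Leg 3: track=61.6°, groundspeed=209.1 kt

Leg 1: heading 214.1°; drift -10.4° → track 203.7°, groundspeed 154.7 kt
Leg 2: heading 231.0°; drift -7.7° → track 223.3°, groundspeed 146.4 kt
Leg 3: heading 57.1°; drift +4.5° → track 61.6°, groundspeed 209.1 kt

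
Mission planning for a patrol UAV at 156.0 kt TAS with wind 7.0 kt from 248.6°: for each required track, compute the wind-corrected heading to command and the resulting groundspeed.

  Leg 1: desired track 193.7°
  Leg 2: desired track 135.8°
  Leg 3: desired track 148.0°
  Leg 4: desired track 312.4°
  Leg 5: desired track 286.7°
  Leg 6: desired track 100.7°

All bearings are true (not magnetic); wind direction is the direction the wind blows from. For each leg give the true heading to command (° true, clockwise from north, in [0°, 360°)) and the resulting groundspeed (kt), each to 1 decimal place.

Leg 1: desired track 193.7°; wind correction +2.1° → command heading 195.8°, groundspeed 151.9 kt
Leg 2: desired track 135.8°; wind correction +2.4° → command heading 138.2°, groundspeed 158.6 kt
Leg 3: desired track 148.0°; wind correction +2.5° → command heading 150.5°, groundspeed 157.1 kt
Leg 4: desired track 312.4°; wind correction -2.3° → command heading 310.1°, groundspeed 152.8 kt
Leg 5: desired track 286.7°; wind correction -1.6° → command heading 285.1°, groundspeed 150.4 kt
Leg 6: desired track 100.7°; wind correction +1.4° → command heading 102.1°, groundspeed 161.9 kt

Leg 1: heading=195.8°, groundspeed=151.9 kt
Leg 2: heading=138.2°, groundspeed=158.6 kt
Leg 3: heading=150.5°, groundspeed=157.1 kt
Leg 4: heading=310.1°, groundspeed=152.8 kt
Leg 5: heading=285.1°, groundspeed=150.4 kt
Leg 6: heading=102.1°, groundspeed=161.9 kt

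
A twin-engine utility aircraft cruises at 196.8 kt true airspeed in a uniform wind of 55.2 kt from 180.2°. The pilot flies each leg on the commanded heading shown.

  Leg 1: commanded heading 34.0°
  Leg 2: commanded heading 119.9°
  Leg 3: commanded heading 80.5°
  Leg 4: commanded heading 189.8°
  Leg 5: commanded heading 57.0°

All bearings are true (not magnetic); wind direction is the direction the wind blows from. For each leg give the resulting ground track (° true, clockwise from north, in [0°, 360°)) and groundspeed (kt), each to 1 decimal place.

Leg 1: heading 34.0°; drift -7.2° → track 26.8°, groundspeed 244.6 kt
Leg 2: heading 119.9°; drift -15.8° → track 104.1°, groundspeed 176.1 kt
Leg 3: heading 80.5°; drift -14.8° → track 65.7°, groundspeed 213.2 kt
Leg 4: heading 189.8°; drift +3.7° → track 193.5°, groundspeed 142.7 kt
Leg 5: heading 57.0°; drift -11.5° → track 45.5°, groundspeed 231.7 kt

Leg 1: track=26.8°, groundspeed=244.6 kt
Leg 2: track=104.1°, groundspeed=176.1 kt
Leg 3: track=65.7°, groundspeed=213.2 kt
Leg 4: track=193.5°, groundspeed=142.7 kt
Leg 5: track=45.5°, groundspeed=231.7 kt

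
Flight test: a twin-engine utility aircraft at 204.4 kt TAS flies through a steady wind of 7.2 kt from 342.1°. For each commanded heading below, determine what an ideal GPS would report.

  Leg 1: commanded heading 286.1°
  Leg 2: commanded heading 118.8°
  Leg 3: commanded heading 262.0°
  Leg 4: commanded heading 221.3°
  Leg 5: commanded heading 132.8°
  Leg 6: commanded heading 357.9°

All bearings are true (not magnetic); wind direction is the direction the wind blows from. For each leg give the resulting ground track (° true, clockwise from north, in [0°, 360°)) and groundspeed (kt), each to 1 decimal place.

Leg 1: heading 286.1°; drift -1.7° → track 284.4°, groundspeed 200.5 kt
Leg 2: heading 118.8°; drift +1.3° → track 120.1°, groundspeed 209.7 kt
Leg 3: heading 262.0°; drift -2.0° → track 260.0°, groundspeed 203.3 kt
Leg 4: heading 221.3°; drift -1.7° → track 219.6°, groundspeed 208.2 kt
Leg 5: heading 132.8°; drift +1.0° → track 133.8°, groundspeed 210.7 kt
Leg 6: heading 357.9°; drift +0.6° → track 358.5°, groundspeed 197.5 kt

Leg 1: track=284.4°, groundspeed=200.5 kt
Leg 2: track=120.1°, groundspeed=209.7 kt
Leg 3: track=260.0°, groundspeed=203.3 kt
Leg 4: track=219.6°, groundspeed=208.2 kt
Leg 5: track=133.8°, groundspeed=210.7 kt
Leg 6: track=358.5°, groundspeed=197.5 kt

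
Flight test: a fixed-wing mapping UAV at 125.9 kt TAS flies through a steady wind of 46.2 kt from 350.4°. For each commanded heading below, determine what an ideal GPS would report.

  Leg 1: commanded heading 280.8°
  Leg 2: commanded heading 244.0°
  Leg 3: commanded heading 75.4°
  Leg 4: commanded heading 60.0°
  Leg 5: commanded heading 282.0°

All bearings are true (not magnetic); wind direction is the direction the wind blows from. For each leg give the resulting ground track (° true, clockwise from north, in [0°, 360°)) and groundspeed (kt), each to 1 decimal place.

Leg 1: heading 280.8°; drift -21.5° → track 259.3°, groundspeed 118.0 kt
Leg 2: heading 244.0°; drift -17.7° → track 226.3°, groundspeed 145.8 kt
Leg 3: heading 75.4°; drift +20.7° → track 96.1°, groundspeed 130.3 kt
Leg 4: heading 60.0°; drift +21.5° → track 81.5°, groundspeed 118.0 kt
Leg 5: heading 282.0°; drift -21.5° → track 260.5°, groundspeed 117.1 kt

Leg 1: track=259.3°, groundspeed=118.0 kt
Leg 2: track=226.3°, groundspeed=145.8 kt
Leg 3: track=96.1°, groundspeed=130.3 kt
Leg 4: track=81.5°, groundspeed=118.0 kt
Leg 5: track=260.5°, groundspeed=117.1 kt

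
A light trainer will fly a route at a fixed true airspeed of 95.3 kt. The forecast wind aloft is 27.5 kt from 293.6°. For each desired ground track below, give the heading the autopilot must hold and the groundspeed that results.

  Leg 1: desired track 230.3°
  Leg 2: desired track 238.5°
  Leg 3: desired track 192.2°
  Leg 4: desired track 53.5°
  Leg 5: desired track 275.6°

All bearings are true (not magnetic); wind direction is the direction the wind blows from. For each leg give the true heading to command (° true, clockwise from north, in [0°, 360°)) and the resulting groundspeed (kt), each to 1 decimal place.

Leg 1: heading=245.2°, groundspeed=79.7 kt
Leg 2: heading=252.2°, groundspeed=76.9 kt
Leg 3: heading=208.6°, groundspeed=96.8 kt
Leg 4: heading=39.0°, groundspeed=106.0 kt
Leg 5: heading=280.7°, groundspeed=68.8 kt

Leg 1: desired track 230.3°; wind correction +14.9° → command heading 245.2°, groundspeed 79.7 kt
Leg 2: desired track 238.5°; wind correction +13.7° → command heading 252.2°, groundspeed 76.9 kt
Leg 3: desired track 192.2°; wind correction +16.4° → command heading 208.6°, groundspeed 96.8 kt
Leg 4: desired track 53.5°; wind correction -14.5° → command heading 39.0°, groundspeed 106.0 kt
Leg 5: desired track 275.6°; wind correction +5.1° → command heading 280.7°, groundspeed 68.8 kt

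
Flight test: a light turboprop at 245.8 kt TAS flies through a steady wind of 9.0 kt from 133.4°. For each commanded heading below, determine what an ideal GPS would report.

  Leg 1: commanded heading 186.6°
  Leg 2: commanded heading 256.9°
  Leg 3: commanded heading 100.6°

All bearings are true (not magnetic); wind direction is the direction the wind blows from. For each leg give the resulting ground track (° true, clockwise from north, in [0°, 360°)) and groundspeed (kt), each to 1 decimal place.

Leg 1: track=188.3°, groundspeed=240.5 kt
Leg 2: track=258.6°, groundspeed=250.9 kt
Leg 3: track=99.4°, groundspeed=238.3 kt

Leg 1: heading 186.6°; drift +1.7° → track 188.3°, groundspeed 240.5 kt
Leg 2: heading 256.9°; drift +1.7° → track 258.6°, groundspeed 250.9 kt
Leg 3: heading 100.6°; drift -1.2° → track 99.4°, groundspeed 238.3 kt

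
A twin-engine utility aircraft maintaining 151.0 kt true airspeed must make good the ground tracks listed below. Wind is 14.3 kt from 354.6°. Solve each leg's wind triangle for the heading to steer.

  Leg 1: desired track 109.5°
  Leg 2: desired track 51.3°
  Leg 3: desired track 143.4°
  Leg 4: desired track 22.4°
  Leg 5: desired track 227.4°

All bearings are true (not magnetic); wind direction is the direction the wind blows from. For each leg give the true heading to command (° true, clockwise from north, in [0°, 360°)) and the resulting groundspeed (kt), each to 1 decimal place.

Leg 1: heading=104.6°, groundspeed=156.5 kt
Leg 2: heading=46.8°, groundspeed=142.7 kt
Leg 3: heading=140.6°, groundspeed=163.0 kt
Leg 4: heading=19.9°, groundspeed=138.2 kt
Leg 5: heading=231.7°, groundspeed=159.2 kt

Leg 1: desired track 109.5°; wind correction -4.9° → command heading 104.6°, groundspeed 156.5 kt
Leg 2: desired track 51.3°; wind correction -4.5° → command heading 46.8°, groundspeed 142.7 kt
Leg 3: desired track 143.4°; wind correction -2.8° → command heading 140.6°, groundspeed 163.0 kt
Leg 4: desired track 22.4°; wind correction -2.5° → command heading 19.9°, groundspeed 138.2 kt
Leg 5: desired track 227.4°; wind correction +4.3° → command heading 231.7°, groundspeed 159.2 kt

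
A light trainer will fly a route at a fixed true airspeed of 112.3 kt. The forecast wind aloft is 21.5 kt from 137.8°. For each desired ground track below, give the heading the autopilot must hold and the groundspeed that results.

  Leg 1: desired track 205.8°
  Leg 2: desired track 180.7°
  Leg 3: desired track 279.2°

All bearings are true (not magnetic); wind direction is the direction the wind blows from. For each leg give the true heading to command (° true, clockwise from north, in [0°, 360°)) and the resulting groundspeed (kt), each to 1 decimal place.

Leg 1: desired track 205.8°; wind correction -10.2° → command heading 195.6°, groundspeed 102.5 kt
Leg 2: desired track 180.7°; wind correction -7.5° → command heading 173.2°, groundspeed 95.6 kt
Leg 3: desired track 279.2°; wind correction -6.9° → command heading 272.3°, groundspeed 128.3 kt

Leg 1: heading=195.6°, groundspeed=102.5 kt
Leg 2: heading=173.2°, groundspeed=95.6 kt
Leg 3: heading=272.3°, groundspeed=128.3 kt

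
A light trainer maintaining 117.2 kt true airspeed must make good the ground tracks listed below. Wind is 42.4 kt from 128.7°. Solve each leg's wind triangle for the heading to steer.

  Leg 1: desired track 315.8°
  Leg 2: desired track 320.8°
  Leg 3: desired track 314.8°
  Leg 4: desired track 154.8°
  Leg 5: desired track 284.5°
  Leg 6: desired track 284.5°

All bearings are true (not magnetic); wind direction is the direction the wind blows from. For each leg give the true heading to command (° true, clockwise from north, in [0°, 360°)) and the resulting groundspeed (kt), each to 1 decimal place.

Leg 1: heading=318.4°, groundspeed=159.2 kt
Leg 2: heading=325.1°, groundspeed=158.3 kt
Leg 3: heading=317.0°, groundspeed=159.3 kt
Leg 4: heading=145.6°, groundspeed=77.6 kt
Leg 5: heading=276.0°, groundspeed=154.6 kt
Leg 6: heading=276.0°, groundspeed=154.6 kt

Leg 1: desired track 315.8°; wind correction +2.6° → command heading 318.4°, groundspeed 159.2 kt
Leg 2: desired track 320.8°; wind correction +4.3° → command heading 325.1°, groundspeed 158.3 kt
Leg 3: desired track 314.8°; wind correction +2.2° → command heading 317.0°, groundspeed 159.3 kt
Leg 4: desired track 154.8°; wind correction -9.2° → command heading 145.6°, groundspeed 77.6 kt
Leg 5: desired track 284.5°; wind correction -8.5° → command heading 276.0°, groundspeed 154.6 kt
Leg 6: desired track 284.5°; wind correction -8.5° → command heading 276.0°, groundspeed 154.6 kt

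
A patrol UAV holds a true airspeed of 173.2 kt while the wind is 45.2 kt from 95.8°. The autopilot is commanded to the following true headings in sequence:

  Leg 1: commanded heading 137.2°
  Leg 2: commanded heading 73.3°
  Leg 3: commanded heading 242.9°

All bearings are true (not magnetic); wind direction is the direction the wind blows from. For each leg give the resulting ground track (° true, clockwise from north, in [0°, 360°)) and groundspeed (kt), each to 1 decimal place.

Leg 1: track=149.3°, groundspeed=142.5 kt
Leg 2: track=65.8°, groundspeed=132.6 kt
Leg 3: track=249.5°, groundspeed=212.6 kt

Leg 1: heading 137.2°; drift +12.1° → track 149.3°, groundspeed 142.5 kt
Leg 2: heading 73.3°; drift -7.5° → track 65.8°, groundspeed 132.6 kt
Leg 3: heading 242.9°; drift +6.6° → track 249.5°, groundspeed 212.6 kt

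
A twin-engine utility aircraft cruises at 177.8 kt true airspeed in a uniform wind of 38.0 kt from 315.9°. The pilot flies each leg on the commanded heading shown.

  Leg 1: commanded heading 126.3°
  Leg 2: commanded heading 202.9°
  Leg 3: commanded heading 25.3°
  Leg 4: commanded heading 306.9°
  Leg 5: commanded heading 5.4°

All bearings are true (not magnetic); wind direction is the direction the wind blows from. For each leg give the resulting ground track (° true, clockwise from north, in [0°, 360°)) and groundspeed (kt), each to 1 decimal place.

Leg 1: heading 126.3°; drift +1.7° → track 128.0°, groundspeed 215.4 kt
Leg 2: heading 202.9°; drift -10.3° → track 192.6°, groundspeed 195.8 kt
Leg 3: heading 25.3°; drift +12.2° → track 37.5°, groundspeed 168.2 kt
Leg 4: heading 306.9°; drift -2.4° → track 304.5°, groundspeed 140.4 kt
Leg 5: heading 5.4°; drift +10.7° → track 16.1°, groundspeed 155.8 kt

Leg 1: track=128.0°, groundspeed=215.4 kt
Leg 2: track=192.6°, groundspeed=195.8 kt
Leg 3: track=37.5°, groundspeed=168.2 kt
Leg 4: track=304.5°, groundspeed=140.4 kt
Leg 5: track=16.1°, groundspeed=155.8 kt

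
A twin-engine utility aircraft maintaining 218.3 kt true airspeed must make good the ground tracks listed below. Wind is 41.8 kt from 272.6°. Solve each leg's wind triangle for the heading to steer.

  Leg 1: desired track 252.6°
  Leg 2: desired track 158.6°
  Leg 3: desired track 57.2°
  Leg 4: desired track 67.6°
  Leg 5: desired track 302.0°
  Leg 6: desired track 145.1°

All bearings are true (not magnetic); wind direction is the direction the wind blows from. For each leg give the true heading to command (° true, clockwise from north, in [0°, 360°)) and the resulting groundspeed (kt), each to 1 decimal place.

Leg 1: heading=256.4°, groundspeed=178.6 kt
Leg 2: heading=168.7°, groundspeed=231.9 kt
Leg 3: heading=50.8°, groundspeed=251.0 kt
Leg 4: heading=63.0°, groundspeed=255.5 kt
Leg 5: heading=296.6°, groundspeed=180.9 kt
Leg 6: heading=153.8°, groundspeed=241.2 kt

Leg 1: desired track 252.6°; wind correction +3.8° → command heading 256.4°, groundspeed 178.6 kt
Leg 2: desired track 158.6°; wind correction +10.1° → command heading 168.7°, groundspeed 231.9 kt
Leg 3: desired track 57.2°; wind correction -6.4° → command heading 50.8°, groundspeed 251.0 kt
Leg 4: desired track 67.6°; wind correction -4.6° → command heading 63.0°, groundspeed 255.5 kt
Leg 5: desired track 302.0°; wind correction -5.4° → command heading 296.6°, groundspeed 180.9 kt
Leg 6: desired track 145.1°; wind correction +8.7° → command heading 153.8°, groundspeed 241.2 kt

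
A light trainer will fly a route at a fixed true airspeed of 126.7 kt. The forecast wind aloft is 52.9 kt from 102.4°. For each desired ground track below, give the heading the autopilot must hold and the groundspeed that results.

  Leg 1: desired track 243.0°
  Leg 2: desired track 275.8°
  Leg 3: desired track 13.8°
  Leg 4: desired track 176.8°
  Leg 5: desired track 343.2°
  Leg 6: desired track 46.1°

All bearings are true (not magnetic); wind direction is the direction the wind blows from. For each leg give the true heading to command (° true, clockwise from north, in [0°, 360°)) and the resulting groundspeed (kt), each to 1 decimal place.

Leg 1: desired track 243.0°; wind correction -15.4° → command heading 227.6°, groundspeed 163.0 kt
Leg 2: desired track 275.8°; wind correction -2.8° → command heading 273.0°, groundspeed 179.1 kt
Leg 3: desired track 13.8°; wind correction +24.7° → command heading 38.5°, groundspeed 113.8 kt
Leg 4: desired track 176.8°; wind correction -23.7° → command heading 153.1°, groundspeed 101.8 kt
Leg 5: desired track 343.2°; wind correction +21.4° → command heading 4.6°, groundspeed 143.8 kt
Leg 6: desired track 46.1°; wind correction +20.3° → command heading 66.4°, groundspeed 89.5 kt

Leg 1: heading=227.6°, groundspeed=163.0 kt
Leg 2: heading=273.0°, groundspeed=179.1 kt
Leg 3: heading=38.5°, groundspeed=113.8 kt
Leg 4: heading=153.1°, groundspeed=101.8 kt
Leg 5: heading=4.6°, groundspeed=143.8 kt
Leg 6: heading=66.4°, groundspeed=89.5 kt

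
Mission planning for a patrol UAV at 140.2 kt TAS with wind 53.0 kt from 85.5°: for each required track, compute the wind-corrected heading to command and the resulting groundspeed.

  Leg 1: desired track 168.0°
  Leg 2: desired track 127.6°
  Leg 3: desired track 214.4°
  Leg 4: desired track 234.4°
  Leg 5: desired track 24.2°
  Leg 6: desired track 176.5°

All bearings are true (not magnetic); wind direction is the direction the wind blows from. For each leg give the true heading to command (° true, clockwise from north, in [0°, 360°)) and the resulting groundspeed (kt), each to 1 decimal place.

Leg 1: desired track 168.0°; wind correction -22.0° → command heading 146.0°, groundspeed 123.1 kt
Leg 2: desired track 127.6°; wind correction -14.7° → command heading 112.9°, groundspeed 96.3 kt
Leg 3: desired track 214.4°; wind correction -17.1° → command heading 197.3°, groundspeed 167.3 kt
Leg 4: desired track 234.4°; wind correction -11.3° → command heading 223.1°, groundspeed 182.9 kt
Leg 5: desired track 24.2°; wind correction +19.4° → command heading 43.6°, groundspeed 106.8 kt
Leg 6: desired track 176.5°; wind correction -22.2° → command heading 154.3°, groundspeed 130.7 kt

Leg 1: heading=146.0°, groundspeed=123.1 kt
Leg 2: heading=112.9°, groundspeed=96.3 kt
Leg 3: heading=197.3°, groundspeed=167.3 kt
Leg 4: heading=223.1°, groundspeed=182.9 kt
Leg 5: heading=43.6°, groundspeed=106.8 kt
Leg 6: heading=154.3°, groundspeed=130.7 kt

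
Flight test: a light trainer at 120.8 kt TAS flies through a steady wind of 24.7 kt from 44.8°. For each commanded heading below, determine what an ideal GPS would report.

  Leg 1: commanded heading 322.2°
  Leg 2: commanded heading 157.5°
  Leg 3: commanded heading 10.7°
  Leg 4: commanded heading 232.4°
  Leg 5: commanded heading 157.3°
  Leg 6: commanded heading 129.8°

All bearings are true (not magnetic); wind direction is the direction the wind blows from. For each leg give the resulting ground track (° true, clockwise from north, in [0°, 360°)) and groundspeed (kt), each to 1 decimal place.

Leg 1: heading 322.2°; drift -11.8° → track 310.4°, groundspeed 120.1 kt
Leg 2: heading 157.5°; drift +9.9° → track 167.4°, groundspeed 132.3 kt
Leg 3: heading 10.7°; drift -7.9° → track 2.8°, groundspeed 101.3 kt
Leg 4: heading 232.4°; drift -1.3° → track 231.1°, groundspeed 145.3 kt
Leg 5: heading 157.3°; drift +9.9° → track 167.2°, groundspeed 132.2 kt
Leg 6: heading 129.8°; drift +11.7° → track 141.5°, groundspeed 121.2 kt

Leg 1: track=310.4°, groundspeed=120.1 kt
Leg 2: track=167.4°, groundspeed=132.3 kt
Leg 3: track=2.8°, groundspeed=101.3 kt
Leg 4: track=231.1°, groundspeed=145.3 kt
Leg 5: track=167.2°, groundspeed=132.2 kt
Leg 6: track=141.5°, groundspeed=121.2 kt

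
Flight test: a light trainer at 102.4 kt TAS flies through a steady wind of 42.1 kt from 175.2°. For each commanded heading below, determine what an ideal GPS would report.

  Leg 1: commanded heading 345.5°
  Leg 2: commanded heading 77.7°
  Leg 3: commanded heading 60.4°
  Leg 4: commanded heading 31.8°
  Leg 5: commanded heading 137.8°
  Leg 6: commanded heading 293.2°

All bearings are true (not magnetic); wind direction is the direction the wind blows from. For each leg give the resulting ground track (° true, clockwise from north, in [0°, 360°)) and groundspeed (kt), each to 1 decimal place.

Leg 1: heading 345.5°; drift +2.8° → track 348.3°, groundspeed 144.1 kt
Leg 2: heading 77.7°; drift -21.1° → track 56.6°, groundspeed 115.7 kt
Leg 3: heading 60.4°; drift -17.7° → track 42.7°, groundspeed 126.0 kt
Leg 4: heading 31.8°; drift -10.4° → track 21.4°, groundspeed 138.5 kt
Leg 5: heading 137.8°; drift -20.3° → track 117.5°, groundspeed 73.5 kt
Leg 6: heading 293.2°; drift +16.9° → track 310.1°, groundspeed 127.7 kt

Leg 1: track=348.3°, groundspeed=144.1 kt
Leg 2: track=56.6°, groundspeed=115.7 kt
Leg 3: track=42.7°, groundspeed=126.0 kt
Leg 4: track=21.4°, groundspeed=138.5 kt
Leg 5: track=117.5°, groundspeed=73.5 kt
Leg 6: track=310.1°, groundspeed=127.7 kt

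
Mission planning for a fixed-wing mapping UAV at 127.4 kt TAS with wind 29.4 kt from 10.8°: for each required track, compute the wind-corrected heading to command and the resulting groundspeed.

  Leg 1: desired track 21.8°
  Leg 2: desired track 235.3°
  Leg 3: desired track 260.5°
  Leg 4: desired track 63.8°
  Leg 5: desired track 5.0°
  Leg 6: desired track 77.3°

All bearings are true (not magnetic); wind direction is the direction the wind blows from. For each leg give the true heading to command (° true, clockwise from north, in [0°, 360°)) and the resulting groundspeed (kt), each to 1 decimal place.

Leg 1: heading=19.3°, groundspeed=98.4 kt
Leg 2: heading=244.6°, groundspeed=146.7 kt
Leg 3: heading=273.0°, groundspeed=134.6 kt
Leg 4: heading=53.2°, groundspeed=107.5 kt
Leg 5: heading=6.3°, groundspeed=98.1 kt
Leg 6: heading=65.1°, groundspeed=112.8 kt

Leg 1: desired track 21.8°; wind correction -2.5° → command heading 19.3°, groundspeed 98.4 kt
Leg 2: desired track 235.3°; wind correction +9.3° → command heading 244.6°, groundspeed 146.7 kt
Leg 3: desired track 260.5°; wind correction +12.5° → command heading 273.0°, groundspeed 134.6 kt
Leg 4: desired track 63.8°; wind correction -10.6° → command heading 53.2°, groundspeed 107.5 kt
Leg 5: desired track 5.0°; wind correction +1.3° → command heading 6.3°, groundspeed 98.1 kt
Leg 6: desired track 77.3°; wind correction -12.2° → command heading 65.1°, groundspeed 112.8 kt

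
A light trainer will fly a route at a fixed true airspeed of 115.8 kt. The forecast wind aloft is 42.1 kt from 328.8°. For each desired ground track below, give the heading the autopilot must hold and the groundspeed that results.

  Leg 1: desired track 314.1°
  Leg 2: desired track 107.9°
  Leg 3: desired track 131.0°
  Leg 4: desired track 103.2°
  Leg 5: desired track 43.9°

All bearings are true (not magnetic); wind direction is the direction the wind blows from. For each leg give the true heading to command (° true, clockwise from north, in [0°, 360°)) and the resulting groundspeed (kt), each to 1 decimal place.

Leg 1: heading=319.4°, groundspeed=74.6 kt
Leg 2: heading=94.1°, groundspeed=144.3 kt
Leg 3: heading=124.6°, groundspeed=155.2 kt
Leg 4: heading=88.1°, groundspeed=141.3 kt
Leg 5: heading=23.3°, groundspeed=97.6 kt

Leg 1: desired track 314.1°; wind correction +5.3° → command heading 319.4°, groundspeed 74.6 kt
Leg 2: desired track 107.9°; wind correction -13.8° → command heading 94.1°, groundspeed 144.3 kt
Leg 3: desired track 131.0°; wind correction -6.4° → command heading 124.6°, groundspeed 155.2 kt
Leg 4: desired track 103.2°; wind correction -15.1° → command heading 88.1°, groundspeed 141.3 kt
Leg 5: desired track 43.9°; wind correction -20.6° → command heading 23.3°, groundspeed 97.6 kt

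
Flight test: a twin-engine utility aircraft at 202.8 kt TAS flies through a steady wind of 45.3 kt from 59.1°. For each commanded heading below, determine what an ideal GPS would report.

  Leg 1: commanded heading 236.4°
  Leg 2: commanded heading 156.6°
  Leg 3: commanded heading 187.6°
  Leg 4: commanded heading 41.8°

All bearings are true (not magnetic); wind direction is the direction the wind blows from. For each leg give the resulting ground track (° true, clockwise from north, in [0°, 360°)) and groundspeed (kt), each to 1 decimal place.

Leg 1: track=236.9°, groundspeed=248.1 kt
Leg 2: track=168.7°, groundspeed=213.5 kt
Leg 3: track=196.3°, groundspeed=233.7 kt
Leg 4: track=37.0°, groundspeed=160.1 kt

Leg 1: heading 236.4°; drift +0.5° → track 236.9°, groundspeed 248.1 kt
Leg 2: heading 156.6°; drift +12.1° → track 168.7°, groundspeed 213.5 kt
Leg 3: heading 187.6°; drift +8.7° → track 196.3°, groundspeed 233.7 kt
Leg 4: heading 41.8°; drift -4.8° → track 37.0°, groundspeed 160.1 kt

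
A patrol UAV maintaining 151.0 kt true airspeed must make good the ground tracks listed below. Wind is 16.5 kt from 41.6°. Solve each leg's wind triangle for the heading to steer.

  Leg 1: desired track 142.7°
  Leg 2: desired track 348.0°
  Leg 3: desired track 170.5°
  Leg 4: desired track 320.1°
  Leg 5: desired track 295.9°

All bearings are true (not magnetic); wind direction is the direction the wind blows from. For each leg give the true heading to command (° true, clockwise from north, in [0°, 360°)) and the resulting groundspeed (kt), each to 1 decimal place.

Leg 1: heading=136.5°, groundspeed=153.3 kt
Leg 2: heading=353.0°, groundspeed=140.6 kt
Leg 3: heading=165.6°, groundspeed=160.8 kt
Leg 4: heading=326.3°, groundspeed=147.7 kt
Leg 5: heading=301.9°, groundspeed=154.6 kt

Leg 1: desired track 142.7°; wind correction -6.2° → command heading 136.5°, groundspeed 153.3 kt
Leg 2: desired track 348.0°; wind correction +5.0° → command heading 353.0°, groundspeed 140.6 kt
Leg 3: desired track 170.5°; wind correction -4.9° → command heading 165.6°, groundspeed 160.8 kt
Leg 4: desired track 320.1°; wind correction +6.2° → command heading 326.3°, groundspeed 147.7 kt
Leg 5: desired track 295.9°; wind correction +6.0° → command heading 301.9°, groundspeed 154.6 kt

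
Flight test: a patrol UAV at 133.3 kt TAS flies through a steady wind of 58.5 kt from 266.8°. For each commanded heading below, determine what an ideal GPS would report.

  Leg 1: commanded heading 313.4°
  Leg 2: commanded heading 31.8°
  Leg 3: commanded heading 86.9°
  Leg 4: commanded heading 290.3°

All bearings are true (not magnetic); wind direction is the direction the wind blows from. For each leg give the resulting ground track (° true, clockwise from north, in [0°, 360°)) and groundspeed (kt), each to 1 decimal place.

Leg 1: heading 313.4°; drift +24.5° → track 337.9°, groundspeed 102.3 kt
Leg 2: heading 31.8°; drift +16.0° → track 47.8°, groundspeed 173.6 kt
Leg 3: heading 86.9°; drift +0.0° → track 86.9°, groundspeed 191.8 kt
Leg 4: heading 290.3°; drift +16.3° → track 306.6°, groundspeed 83.0 kt

Leg 1: track=337.9°, groundspeed=102.3 kt
Leg 2: track=47.8°, groundspeed=173.6 kt
Leg 3: track=86.9°, groundspeed=191.8 kt
Leg 4: track=306.6°, groundspeed=83.0 kt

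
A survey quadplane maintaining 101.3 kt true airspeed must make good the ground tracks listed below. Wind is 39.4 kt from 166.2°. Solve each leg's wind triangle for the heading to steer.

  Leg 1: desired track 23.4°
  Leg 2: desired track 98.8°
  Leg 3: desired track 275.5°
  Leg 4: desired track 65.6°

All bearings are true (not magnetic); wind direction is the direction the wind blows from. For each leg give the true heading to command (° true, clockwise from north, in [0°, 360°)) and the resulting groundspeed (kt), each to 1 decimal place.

Leg 1: desired track 23.4°; wind correction +13.6° → command heading 37.0°, groundspeed 129.8 kt
Leg 2: desired track 98.8°; wind correction +21.0° → command heading 119.8°, groundspeed 79.4 kt
Leg 3: desired track 275.5°; wind correction -21.5° → command heading 254.0°, groundspeed 107.3 kt
Leg 4: desired track 65.6°; wind correction +22.5° → command heading 88.1°, groundspeed 100.9 kt

Leg 1: heading=37.0°, groundspeed=129.8 kt
Leg 2: heading=119.8°, groundspeed=79.4 kt
Leg 3: heading=254.0°, groundspeed=107.3 kt
Leg 4: heading=88.1°, groundspeed=100.9 kt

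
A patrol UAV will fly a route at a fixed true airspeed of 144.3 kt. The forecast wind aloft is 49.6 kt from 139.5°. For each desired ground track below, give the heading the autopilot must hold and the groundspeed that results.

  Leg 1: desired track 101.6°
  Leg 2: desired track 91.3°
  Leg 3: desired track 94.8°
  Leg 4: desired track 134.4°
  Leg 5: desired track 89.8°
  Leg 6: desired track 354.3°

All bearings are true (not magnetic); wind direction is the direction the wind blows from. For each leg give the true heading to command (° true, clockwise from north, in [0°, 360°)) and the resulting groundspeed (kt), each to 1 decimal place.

Leg 1: heading=113.8°, groundspeed=101.9 kt
Leg 2: heading=106.1°, groundspeed=106.4 kt
Leg 3: heading=108.8°, groundspeed=104.8 kt
Leg 4: heading=136.2°, groundspeed=94.8 kt
Leg 5: heading=105.0°, groundspeed=107.2 kt
Leg 6: heading=5.6°, groundspeed=182.2 kt

Leg 1: desired track 101.6°; wind correction +12.2° → command heading 113.8°, groundspeed 101.9 kt
Leg 2: desired track 91.3°; wind correction +14.8° → command heading 106.1°, groundspeed 106.4 kt
Leg 3: desired track 94.8°; wind correction +14.0° → command heading 108.8°, groundspeed 104.8 kt
Leg 4: desired track 134.4°; wind correction +1.8° → command heading 136.2°, groundspeed 94.8 kt
Leg 5: desired track 89.8°; wind correction +15.2° → command heading 105.0°, groundspeed 107.2 kt
Leg 6: desired track 354.3°; wind correction +11.3° → command heading 5.6°, groundspeed 182.2 kt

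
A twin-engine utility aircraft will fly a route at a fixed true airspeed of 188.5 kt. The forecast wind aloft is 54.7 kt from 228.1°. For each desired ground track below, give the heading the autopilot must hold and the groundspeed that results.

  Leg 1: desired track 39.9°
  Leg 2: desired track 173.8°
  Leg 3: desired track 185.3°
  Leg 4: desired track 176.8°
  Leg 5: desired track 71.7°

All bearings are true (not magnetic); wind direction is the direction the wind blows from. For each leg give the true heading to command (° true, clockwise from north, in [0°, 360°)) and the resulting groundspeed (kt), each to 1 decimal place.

Leg 1: desired track 39.9°; wind correction -2.4° → command heading 37.5°, groundspeed 242.5 kt
Leg 2: desired track 173.8°; wind correction +13.6° → command heading 187.4°, groundspeed 151.3 kt
Leg 3: desired track 185.3°; wind correction +11.4° → command heading 196.7°, groundspeed 144.7 kt
Leg 4: desired track 176.8°; wind correction +13.1° → command heading 189.9°, groundspeed 149.4 kt
Leg 5: desired track 71.7°; wind correction +6.7° → command heading 78.4°, groundspeed 237.3 kt

Leg 1: heading=37.5°, groundspeed=242.5 kt
Leg 2: heading=187.4°, groundspeed=151.3 kt
Leg 3: heading=196.7°, groundspeed=144.7 kt
Leg 4: heading=189.9°, groundspeed=149.4 kt
Leg 5: heading=78.4°, groundspeed=237.3 kt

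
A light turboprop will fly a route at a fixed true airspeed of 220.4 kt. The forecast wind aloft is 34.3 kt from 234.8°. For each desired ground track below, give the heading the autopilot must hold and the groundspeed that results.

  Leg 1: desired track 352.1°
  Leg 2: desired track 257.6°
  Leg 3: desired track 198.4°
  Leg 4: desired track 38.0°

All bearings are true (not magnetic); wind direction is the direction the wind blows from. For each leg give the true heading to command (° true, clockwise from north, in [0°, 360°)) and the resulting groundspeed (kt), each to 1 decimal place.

Leg 1: heading=344.2°, groundspeed=234.0 kt
Leg 2: heading=254.1°, groundspeed=188.4 kt
Leg 3: heading=203.7°, groundspeed=191.9 kt
Leg 4: heading=35.4°, groundspeed=253.0 kt

Leg 1: desired track 352.1°; wind correction -7.9° → command heading 344.2°, groundspeed 234.0 kt
Leg 2: desired track 257.6°; wind correction -3.5° → command heading 254.1°, groundspeed 188.4 kt
Leg 3: desired track 198.4°; wind correction +5.3° → command heading 203.7°, groundspeed 191.9 kt
Leg 4: desired track 38.0°; wind correction -2.6° → command heading 35.4°, groundspeed 253.0 kt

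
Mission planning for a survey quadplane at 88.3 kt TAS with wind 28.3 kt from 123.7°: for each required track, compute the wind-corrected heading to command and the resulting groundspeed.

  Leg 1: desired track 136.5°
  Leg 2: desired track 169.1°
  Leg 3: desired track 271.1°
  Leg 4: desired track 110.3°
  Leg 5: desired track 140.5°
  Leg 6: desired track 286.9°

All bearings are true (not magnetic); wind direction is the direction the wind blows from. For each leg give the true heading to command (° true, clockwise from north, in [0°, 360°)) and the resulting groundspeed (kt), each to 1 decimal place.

Leg 1: heading=132.4°, groundspeed=60.5 kt
Leg 2: heading=155.9°, groundspeed=66.1 kt
Leg 3: heading=261.2°, groundspeed=110.8 kt
Leg 4: heading=114.6°, groundspeed=60.5 kt
Leg 5: heading=135.2°, groundspeed=60.8 kt
Leg 6: heading=281.6°, groundspeed=115.0 kt

Leg 1: desired track 136.5°; wind correction -4.1° → command heading 132.4°, groundspeed 60.5 kt
Leg 2: desired track 169.1°; wind correction -13.2° → command heading 155.9°, groundspeed 66.1 kt
Leg 3: desired track 271.1°; wind correction -9.9° → command heading 261.2°, groundspeed 110.8 kt
Leg 4: desired track 110.3°; wind correction +4.3° → command heading 114.6°, groundspeed 60.5 kt
Leg 5: desired track 140.5°; wind correction -5.3° → command heading 135.2°, groundspeed 60.8 kt
Leg 6: desired track 286.9°; wind correction -5.3° → command heading 281.6°, groundspeed 115.0 kt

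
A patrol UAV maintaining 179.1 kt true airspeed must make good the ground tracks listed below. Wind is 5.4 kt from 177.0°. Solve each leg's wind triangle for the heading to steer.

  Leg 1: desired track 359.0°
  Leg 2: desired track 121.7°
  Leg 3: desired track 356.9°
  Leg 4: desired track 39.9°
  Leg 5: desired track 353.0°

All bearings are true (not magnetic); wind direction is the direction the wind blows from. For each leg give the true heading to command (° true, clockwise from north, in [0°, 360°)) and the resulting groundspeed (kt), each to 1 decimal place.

Leg 1: desired track 359.0°; wind correction +0.1° → command heading 359.1°, groundspeed 184.5 kt
Leg 2: desired track 121.7°; wind correction +1.4° → command heading 123.1°, groundspeed 176.0 kt
Leg 3: desired track 356.9°; wind correction +0.0° → command heading 356.9°, groundspeed 184.5 kt
Leg 4: desired track 39.9°; wind correction +1.2° → command heading 41.1°, groundspeed 183.0 kt
Leg 5: desired track 353.0°; wind correction -0.1° → command heading 352.9°, groundspeed 184.5 kt

Leg 1: heading=359.1°, groundspeed=184.5 kt
Leg 2: heading=123.1°, groundspeed=176.0 kt
Leg 3: heading=356.9°, groundspeed=184.5 kt
Leg 4: heading=41.1°, groundspeed=183.0 kt
Leg 5: heading=352.9°, groundspeed=184.5 kt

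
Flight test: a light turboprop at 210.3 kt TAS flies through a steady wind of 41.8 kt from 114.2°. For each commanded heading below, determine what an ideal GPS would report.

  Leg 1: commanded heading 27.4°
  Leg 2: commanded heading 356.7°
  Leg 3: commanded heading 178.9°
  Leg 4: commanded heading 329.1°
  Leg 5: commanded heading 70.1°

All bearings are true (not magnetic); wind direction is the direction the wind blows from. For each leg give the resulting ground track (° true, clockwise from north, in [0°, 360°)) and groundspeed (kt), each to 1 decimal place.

Leg 1: track=16.1°, groundspeed=212.1 kt
Leg 2: track=347.5°, groundspeed=232.6 kt
Leg 3: track=190.0°, groundspeed=196.1 kt
Leg 4: track=323.5°, groundspeed=245.7 kt
Leg 5: track=60.9°, groundspeed=182.6 kt

Leg 1: heading 27.4°; drift -11.3° → track 16.1°, groundspeed 212.1 kt
Leg 2: heading 356.7°; drift -9.2° → track 347.5°, groundspeed 232.6 kt
Leg 3: heading 178.9°; drift +11.1° → track 190.0°, groundspeed 196.1 kt
Leg 4: heading 329.1°; drift -5.6° → track 323.5°, groundspeed 245.7 kt
Leg 5: heading 70.1°; drift -9.2° → track 60.9°, groundspeed 182.6 kt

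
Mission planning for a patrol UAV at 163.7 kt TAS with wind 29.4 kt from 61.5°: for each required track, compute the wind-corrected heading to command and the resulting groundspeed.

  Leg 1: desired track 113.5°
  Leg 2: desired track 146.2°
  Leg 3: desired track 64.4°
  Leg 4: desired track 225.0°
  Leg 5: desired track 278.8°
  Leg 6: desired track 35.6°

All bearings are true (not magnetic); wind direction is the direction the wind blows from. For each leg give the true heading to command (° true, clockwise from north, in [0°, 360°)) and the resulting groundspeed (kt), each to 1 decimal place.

Leg 1: heading=105.4°, groundspeed=144.0 kt
Leg 2: heading=135.9°, groundspeed=158.3 kt
Leg 3: heading=63.9°, groundspeed=134.3 kt
Leg 4: heading=222.1°, groundspeed=191.7 kt
Leg 5: heading=285.0°, groundspeed=186.1 kt
Leg 6: heading=40.1°, groundspeed=136.7 kt

Leg 1: desired track 113.5°; wind correction -8.1° → command heading 105.4°, groundspeed 144.0 kt
Leg 2: desired track 146.2°; wind correction -10.3° → command heading 135.9°, groundspeed 158.3 kt
Leg 3: desired track 64.4°; wind correction -0.5° → command heading 63.9°, groundspeed 134.3 kt
Leg 4: desired track 225.0°; wind correction -2.9° → command heading 222.1°, groundspeed 191.7 kt
Leg 5: desired track 278.8°; wind correction +6.2° → command heading 285.0°, groundspeed 186.1 kt
Leg 6: desired track 35.6°; wind correction +4.5° → command heading 40.1°, groundspeed 136.7 kt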